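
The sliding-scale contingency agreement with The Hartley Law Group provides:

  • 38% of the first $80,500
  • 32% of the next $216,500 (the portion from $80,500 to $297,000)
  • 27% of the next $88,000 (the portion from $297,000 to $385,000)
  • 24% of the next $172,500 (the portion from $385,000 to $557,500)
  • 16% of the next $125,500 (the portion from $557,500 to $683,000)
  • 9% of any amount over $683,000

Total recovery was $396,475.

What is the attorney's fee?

First $80,500 at 38% = $30,590.00
Next $216,500 at 32% = $69,280.00
Next $88,000 at 27% = $23,760.00
Remaining $11,475 at 24% = $2,754.00
Fee: $30,590.00 + $69,280.00 + $23,760.00 + $2,754.00 = $126,384.00

$126,384.00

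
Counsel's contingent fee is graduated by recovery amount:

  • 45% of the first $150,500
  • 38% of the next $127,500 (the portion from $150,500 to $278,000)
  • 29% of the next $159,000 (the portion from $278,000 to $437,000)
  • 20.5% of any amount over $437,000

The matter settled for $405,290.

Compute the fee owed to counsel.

First $150,500 at 45% = $67,725.00
Next $127,500 at 38% = $48,450.00
Remaining $127,290 at 29% = $36,914.10
Fee: $67,725.00 + $48,450.00 + $36,914.10 = $153,089.10

$153,089.10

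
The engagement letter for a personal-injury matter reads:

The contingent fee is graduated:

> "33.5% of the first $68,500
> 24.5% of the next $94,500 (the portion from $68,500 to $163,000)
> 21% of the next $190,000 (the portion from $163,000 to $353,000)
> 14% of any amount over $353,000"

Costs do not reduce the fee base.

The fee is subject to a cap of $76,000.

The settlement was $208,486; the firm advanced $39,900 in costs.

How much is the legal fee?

Fee base is the gross recovery, $208,486; costs are reimbursed separately.
First $68,500 at 33.5% = $22,947.50
Next $94,500 at 24.5% = $23,152.50
Remaining $45,486 at 21% = $9,552.06
Fee: $22,947.50 + $23,152.50 + $9,552.06 = $55,652.06
$55,652.06 is under the $76,000 cap.

$55,652.06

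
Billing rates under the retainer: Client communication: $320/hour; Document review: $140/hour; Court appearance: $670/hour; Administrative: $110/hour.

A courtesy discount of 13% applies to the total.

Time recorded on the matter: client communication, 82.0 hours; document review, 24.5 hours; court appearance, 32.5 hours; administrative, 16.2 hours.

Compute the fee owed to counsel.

Client communication: 82.0 × $320 = $26,240.00
Document review: 24.5 × $140 = $3,430.00
Court appearance: 32.5 × $670 = $21,775.00
Administrative: 16.2 × $110 = $1,782.00
Subtotal: $53,227.00
Less 13% discount: −$6,919.51
Total: $53,227.00 − $6,919.51 = $46,307.49

$46,307.49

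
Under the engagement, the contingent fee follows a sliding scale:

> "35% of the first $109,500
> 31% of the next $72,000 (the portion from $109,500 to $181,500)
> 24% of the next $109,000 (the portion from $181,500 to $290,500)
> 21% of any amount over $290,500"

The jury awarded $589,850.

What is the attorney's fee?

$149,668.50

First $109,500 at 35% = $38,325.00
Next $72,000 at 31% = $22,320.00
Next $109,000 at 24% = $26,160.00
Remaining $299,350 at 21% = $62,863.50
Fee: $38,325.00 + $22,320.00 + $26,160.00 + $62,863.50 = $149,668.50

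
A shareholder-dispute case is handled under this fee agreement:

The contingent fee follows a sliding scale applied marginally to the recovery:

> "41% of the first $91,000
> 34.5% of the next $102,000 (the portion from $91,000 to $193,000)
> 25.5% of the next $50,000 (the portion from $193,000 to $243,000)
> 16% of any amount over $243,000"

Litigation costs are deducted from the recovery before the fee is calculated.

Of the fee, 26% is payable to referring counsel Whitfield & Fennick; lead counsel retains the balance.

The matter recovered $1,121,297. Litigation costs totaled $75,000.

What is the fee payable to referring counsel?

Fee base (net of costs): $1,121,297 − $75,000 = $1,046,297
First $91,000 at 41% = $37,310.00
Next $102,000 at 34.5% = $35,190.00
Next $50,000 at 25.5% = $12,750.00
Remaining $803,297 at 16% = $128,527.52
Fee: $37,310.00 + $35,190.00 + $12,750.00 + $128,527.52 = $213,777.52
Referral share: 26% of $213,777.52 = $55,582.16; lead counsel retains $213,777.52 − $55,582.16 = $158,195.36.

$55,582.16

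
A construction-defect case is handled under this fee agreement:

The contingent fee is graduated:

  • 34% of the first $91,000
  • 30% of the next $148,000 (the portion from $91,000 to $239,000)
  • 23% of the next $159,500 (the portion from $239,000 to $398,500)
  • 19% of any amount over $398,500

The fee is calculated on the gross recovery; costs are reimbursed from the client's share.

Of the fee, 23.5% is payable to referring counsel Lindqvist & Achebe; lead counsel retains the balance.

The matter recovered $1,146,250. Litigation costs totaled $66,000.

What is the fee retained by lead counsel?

$194,384.59

Fee base is the gross recovery, $1,146,250; costs are reimbursed separately.
First $91,000 at 34% = $30,940.00
Next $148,000 at 30% = $44,400.00
Next $159,500 at 23% = $36,685.00
Remaining $747,750 at 19% = $142,072.50
Fee: $30,940.00 + $44,400.00 + $36,685.00 + $142,072.50 = $254,097.50
Referral share: 23.5% of $254,097.50 = $59,712.91; lead counsel retains $254,097.50 − $59,712.91 = $194,384.59.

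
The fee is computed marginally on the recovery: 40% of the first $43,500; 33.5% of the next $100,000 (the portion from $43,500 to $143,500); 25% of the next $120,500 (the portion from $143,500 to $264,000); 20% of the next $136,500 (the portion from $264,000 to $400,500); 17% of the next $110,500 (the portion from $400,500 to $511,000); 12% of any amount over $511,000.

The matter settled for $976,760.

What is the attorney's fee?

First $43,500 at 40% = $17,400.00
Next $100,000 at 33.5% = $33,500.00
Next $120,500 at 25% = $30,125.00
Next $136,500 at 20% = $27,300.00
Next $110,500 at 17% = $18,785.00
Remaining $465,760 at 12% = $55,891.20
Fee: $17,400.00 + $33,500.00 + $30,125.00 + $27,300.00 + $18,785.00 + $55,891.20 = $183,001.20

$183,001.20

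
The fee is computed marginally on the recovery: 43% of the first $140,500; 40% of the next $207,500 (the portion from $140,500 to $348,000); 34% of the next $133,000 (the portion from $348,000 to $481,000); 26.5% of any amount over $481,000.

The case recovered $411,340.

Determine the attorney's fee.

$164,950.60

First $140,500 at 43% = $60,415.00
Next $207,500 at 40% = $83,000.00
Remaining $63,340 at 34% = $21,535.60
Fee: $60,415.00 + $83,000.00 + $21,535.60 = $164,950.60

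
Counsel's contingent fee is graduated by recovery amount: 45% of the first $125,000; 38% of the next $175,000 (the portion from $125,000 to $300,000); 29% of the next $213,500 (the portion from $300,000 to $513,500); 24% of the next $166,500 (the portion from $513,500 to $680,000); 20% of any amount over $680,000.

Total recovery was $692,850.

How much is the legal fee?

First $125,000 at 45% = $56,250.00
Next $175,000 at 38% = $66,500.00
Next $213,500 at 29% = $61,915.00
Next $166,500 at 24% = $39,960.00
Remaining $12,850 at 20% = $2,570.00
Fee: $56,250.00 + $66,500.00 + $61,915.00 + $39,960.00 + $2,570.00 = $227,195.00

$227,195.00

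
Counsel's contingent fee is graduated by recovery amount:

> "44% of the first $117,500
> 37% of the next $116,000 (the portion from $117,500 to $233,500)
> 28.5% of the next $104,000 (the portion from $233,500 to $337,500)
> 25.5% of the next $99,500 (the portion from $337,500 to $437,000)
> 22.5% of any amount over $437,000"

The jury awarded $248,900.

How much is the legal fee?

First $117,500 at 44% = $51,700.00
Next $116,000 at 37% = $42,920.00
Remaining $15,400 at 28.5% = $4,389.00
Fee: $51,700.00 + $42,920.00 + $4,389.00 = $99,009.00

$99,009.00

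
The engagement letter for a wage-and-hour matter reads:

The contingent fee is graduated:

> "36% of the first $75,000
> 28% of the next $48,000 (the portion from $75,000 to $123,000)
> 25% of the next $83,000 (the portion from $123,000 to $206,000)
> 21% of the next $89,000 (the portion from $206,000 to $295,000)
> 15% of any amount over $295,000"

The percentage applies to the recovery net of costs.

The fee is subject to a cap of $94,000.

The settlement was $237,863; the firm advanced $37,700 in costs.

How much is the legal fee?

Fee base (net of costs): $237,863 − $37,700 = $200,163
First $75,000 at 36% = $27,000.00
Next $48,000 at 28% = $13,440.00
Remaining $77,163 at 25% = $19,290.75
Fee: $27,000.00 + $13,440.00 + $19,290.75 = $59,730.75
$59,730.75 is under the $94,000 cap.

$59,730.75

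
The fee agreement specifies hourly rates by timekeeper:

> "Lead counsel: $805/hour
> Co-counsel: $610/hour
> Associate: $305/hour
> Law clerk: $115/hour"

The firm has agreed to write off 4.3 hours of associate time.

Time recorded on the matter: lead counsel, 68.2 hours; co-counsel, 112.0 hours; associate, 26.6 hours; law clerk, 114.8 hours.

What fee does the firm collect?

Lead counsel: 68.2 × $805 = $54,901.00
Co-counsel: 112.0 × $610 = $68,320.00
Associate: 26.6 × $305 = $8,113.00
Law clerk: 114.8 × $115 = $13,202.00
Subtotal: $144,536.00
Write-off: 4.3 × $305 = $1,311.50
Total: $144,536.00 − $1,311.50 = $143,224.50

$143,224.50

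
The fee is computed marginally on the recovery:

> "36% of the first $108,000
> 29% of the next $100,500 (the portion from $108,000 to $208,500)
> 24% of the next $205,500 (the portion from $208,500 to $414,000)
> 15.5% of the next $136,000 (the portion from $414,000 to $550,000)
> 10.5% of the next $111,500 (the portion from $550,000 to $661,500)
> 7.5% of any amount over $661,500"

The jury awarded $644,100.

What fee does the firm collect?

$148,305.50

First $108,000 at 36% = $38,880.00
Next $100,500 at 29% = $29,145.00
Next $205,500 at 24% = $49,320.00
Next $136,000 at 15.5% = $21,080.00
Remaining $94,100 at 10.5% = $9,880.50
Fee: $38,880.00 + $29,145.00 + $49,320.00 + $21,080.00 + $9,880.50 = $148,305.50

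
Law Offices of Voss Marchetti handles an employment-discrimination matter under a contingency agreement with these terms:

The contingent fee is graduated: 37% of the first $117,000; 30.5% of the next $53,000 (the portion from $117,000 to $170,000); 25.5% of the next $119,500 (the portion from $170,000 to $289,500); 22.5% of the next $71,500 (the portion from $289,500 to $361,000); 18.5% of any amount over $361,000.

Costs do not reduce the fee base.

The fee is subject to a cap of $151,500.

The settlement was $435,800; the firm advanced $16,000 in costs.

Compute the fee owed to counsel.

Fee base is the gross recovery, $435,800; costs are reimbursed separately.
First $117,000 at 37% = $43,290.00
Next $53,000 at 30.5% = $16,165.00
Next $119,500 at 25.5% = $30,472.50
Next $71,500 at 22.5% = $16,087.50
Remaining $74,800 at 18.5% = $13,838.00
Fee: $43,290.00 + $16,165.00 + $30,472.50 + $16,087.50 + $13,838.00 = $119,853.00
$119,853.00 is under the $151,500 cap.

$119,853.00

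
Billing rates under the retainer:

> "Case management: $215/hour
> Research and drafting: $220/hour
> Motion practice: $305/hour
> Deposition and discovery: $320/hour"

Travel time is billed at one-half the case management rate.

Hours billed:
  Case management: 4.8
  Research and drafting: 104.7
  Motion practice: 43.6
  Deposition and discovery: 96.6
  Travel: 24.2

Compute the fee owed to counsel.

$70,877.50

Case management: 4.8 × $215 = $1,032.00
Research and drafting: 104.7 × $220 = $23,034.00
Motion practice: 43.6 × $305 = $13,298.00
Deposition and discovery: 96.6 × $320 = $30,912.00
Subtotal: $1,032.00 + $23,034.00 + $13,298.00 + $30,912.00 = $68,276.00
Travel: 24.2 × ($215 ÷ 2) = 24.2 × $107.50 = $2,601.50
Total: $68,276.00 + $2,601.50 = $70,877.50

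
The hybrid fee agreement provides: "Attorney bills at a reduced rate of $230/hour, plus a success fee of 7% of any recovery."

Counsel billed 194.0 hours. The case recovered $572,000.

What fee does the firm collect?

$84,660.00

Hourly: 194.0 × $230 = $44,620.00
Success fee: 7% of $572,000 = $40,040.00
Total: $44,620.00 + $40,040.00 = $84,660.00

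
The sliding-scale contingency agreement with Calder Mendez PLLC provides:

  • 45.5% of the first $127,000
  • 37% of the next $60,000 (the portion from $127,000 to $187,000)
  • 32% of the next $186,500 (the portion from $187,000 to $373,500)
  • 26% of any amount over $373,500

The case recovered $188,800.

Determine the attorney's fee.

First $127,000 at 45.5% = $57,785.00
Next $60,000 at 37% = $22,200.00
Remaining $1,800 at 32% = $576.00
Fee: $57,785.00 + $22,200.00 + $576.00 = $80,561.00

$80,561.00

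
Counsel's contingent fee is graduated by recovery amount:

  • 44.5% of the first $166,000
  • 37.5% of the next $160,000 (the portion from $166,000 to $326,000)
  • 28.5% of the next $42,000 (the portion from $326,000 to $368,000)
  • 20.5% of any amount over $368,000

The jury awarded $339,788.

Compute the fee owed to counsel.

$137,799.58

First $166,000 at 44.5% = $73,870.00
Next $160,000 at 37.5% = $60,000.00
Remaining $13,788 at 28.5% = $3,929.58
Fee: $73,870.00 + $60,000.00 + $3,929.58 = $137,799.58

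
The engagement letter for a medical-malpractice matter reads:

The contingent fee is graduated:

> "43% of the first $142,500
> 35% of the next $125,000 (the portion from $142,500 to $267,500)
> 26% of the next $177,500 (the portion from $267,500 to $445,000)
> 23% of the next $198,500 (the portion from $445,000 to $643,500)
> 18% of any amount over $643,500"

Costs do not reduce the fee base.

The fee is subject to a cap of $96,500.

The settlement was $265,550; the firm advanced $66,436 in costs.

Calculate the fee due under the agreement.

$96,500.00

Fee base is the gross recovery, $265,550; costs are reimbursed separately.
First $142,500 at 43% = $61,275.00
Remaining $123,050 at 35% = $43,067.50
Fee: $61,275.00 + $43,067.50 = $104,342.50
$104,342.50 exceeds the $96,500 cap, so the fee is capped at $96,500.00.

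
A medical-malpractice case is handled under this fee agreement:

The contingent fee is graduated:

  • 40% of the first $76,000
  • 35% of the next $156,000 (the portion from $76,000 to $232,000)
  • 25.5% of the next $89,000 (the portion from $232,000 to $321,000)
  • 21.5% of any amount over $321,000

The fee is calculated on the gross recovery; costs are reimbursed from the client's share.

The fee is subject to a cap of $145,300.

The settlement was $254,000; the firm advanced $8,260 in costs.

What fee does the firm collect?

$90,610.00

Fee base is the gross recovery, $254,000; costs are reimbursed separately.
First $76,000 at 40% = $30,400.00
Next $156,000 at 35% = $54,600.00
Remaining $22,000 at 25.5% = $5,610.00
Fee: $30,400.00 + $54,600.00 + $5,610.00 = $90,610.00
$90,610.00 is under the $145,300 cap.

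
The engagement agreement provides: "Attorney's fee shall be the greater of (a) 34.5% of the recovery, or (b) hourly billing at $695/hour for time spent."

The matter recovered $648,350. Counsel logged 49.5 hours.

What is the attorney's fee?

$223,680.75

(a) 34.5% of $648,350 = $223,680.75
(b) 49.5 × $695 = $34,402.50
The greater is (a): $223,680.75.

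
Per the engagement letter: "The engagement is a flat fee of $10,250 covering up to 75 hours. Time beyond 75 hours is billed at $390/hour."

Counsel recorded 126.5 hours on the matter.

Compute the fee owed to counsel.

$30,335.00

Flat fee: $10,250.00
Excess hours: 126.5 − 75 = 51.5
Overrun: 51.5 × $390 = $20,085.00
Total: $10,250.00 + $20,085.00 = $30,335.00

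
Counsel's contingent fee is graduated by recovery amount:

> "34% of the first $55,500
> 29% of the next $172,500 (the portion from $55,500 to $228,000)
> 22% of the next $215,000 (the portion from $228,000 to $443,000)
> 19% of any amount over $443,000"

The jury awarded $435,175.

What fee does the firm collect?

$114,473.50

First $55,500 at 34% = $18,870.00
Next $172,500 at 29% = $50,025.00
Remaining $207,175 at 22% = $45,578.50
Fee: $18,870.00 + $50,025.00 + $45,578.50 = $114,473.50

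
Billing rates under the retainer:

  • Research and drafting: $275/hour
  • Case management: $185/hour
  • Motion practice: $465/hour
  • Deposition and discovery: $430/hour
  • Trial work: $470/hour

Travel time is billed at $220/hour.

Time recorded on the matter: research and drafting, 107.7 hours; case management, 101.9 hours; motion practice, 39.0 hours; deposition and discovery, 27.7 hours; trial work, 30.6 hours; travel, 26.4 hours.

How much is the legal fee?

$98,705.00

Research and drafting: 107.7 × $275 = $29,617.50
Case management: 101.9 × $185 = $18,851.50
Motion practice: 39.0 × $465 = $18,135.00
Deposition and discovery: 27.7 × $430 = $11,911.00
Trial work: 30.6 × $470 = $14,382.00
Subtotal: $29,617.50 + $18,851.50 + $18,135.00 + $11,911.00 + $14,382.00 = $92,897.00
Travel: 26.4 × $220 = $5,808.00
Total: $92,897.00 + $5,808.00 = $98,705.00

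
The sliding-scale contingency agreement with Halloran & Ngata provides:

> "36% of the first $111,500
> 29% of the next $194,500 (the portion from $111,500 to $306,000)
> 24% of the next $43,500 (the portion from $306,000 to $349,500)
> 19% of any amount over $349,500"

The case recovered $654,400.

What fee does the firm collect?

$164,916.00

First $111,500 at 36% = $40,140.00
Next $194,500 at 29% = $56,405.00
Next $43,500 at 24% = $10,440.00
Remaining $304,900 at 19% = $57,931.00
Fee: $40,140.00 + $56,405.00 + $10,440.00 + $57,931.00 = $164,916.00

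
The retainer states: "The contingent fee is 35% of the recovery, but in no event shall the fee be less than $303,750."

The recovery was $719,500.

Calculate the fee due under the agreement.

35% of $719,500 = $251,825.00
That is below the $303,750 minimum, so the minimum applies.

$303,750.00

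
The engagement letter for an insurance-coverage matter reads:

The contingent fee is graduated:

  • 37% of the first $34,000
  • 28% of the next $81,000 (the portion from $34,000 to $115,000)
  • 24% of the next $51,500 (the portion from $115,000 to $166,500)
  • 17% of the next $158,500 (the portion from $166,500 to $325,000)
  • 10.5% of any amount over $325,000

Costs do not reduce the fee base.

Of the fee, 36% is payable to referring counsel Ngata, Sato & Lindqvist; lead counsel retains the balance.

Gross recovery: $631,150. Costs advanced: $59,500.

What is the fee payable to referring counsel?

Fee base is the gross recovery, $631,150; costs are reimbursed separately.
First $34,000 at 37% = $12,580.00
Next $81,000 at 28% = $22,680.00
Next $51,500 at 24% = $12,360.00
Next $158,500 at 17% = $26,945.00
Remaining $306,150 at 10.5% = $32,145.75
Fee: $12,580.00 + $22,680.00 + $12,360.00 + $26,945.00 + $32,145.75 = $106,710.75
Referral share: 36% of $106,710.75 = $38,415.87; lead counsel retains $106,710.75 − $38,415.87 = $68,294.88.

$38,415.87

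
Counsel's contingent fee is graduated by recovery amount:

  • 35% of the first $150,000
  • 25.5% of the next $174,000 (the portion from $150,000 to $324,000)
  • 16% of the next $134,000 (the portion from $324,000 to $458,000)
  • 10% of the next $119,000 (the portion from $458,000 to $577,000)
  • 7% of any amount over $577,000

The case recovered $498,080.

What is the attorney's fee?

First $150,000 at 35% = $52,500.00
Next $174,000 at 25.5% = $44,370.00
Next $134,000 at 16% = $21,440.00
Remaining $40,080 at 10% = $4,008.00
Fee: $52,500.00 + $44,370.00 + $21,440.00 + $4,008.00 = $122,318.00

$122,318.00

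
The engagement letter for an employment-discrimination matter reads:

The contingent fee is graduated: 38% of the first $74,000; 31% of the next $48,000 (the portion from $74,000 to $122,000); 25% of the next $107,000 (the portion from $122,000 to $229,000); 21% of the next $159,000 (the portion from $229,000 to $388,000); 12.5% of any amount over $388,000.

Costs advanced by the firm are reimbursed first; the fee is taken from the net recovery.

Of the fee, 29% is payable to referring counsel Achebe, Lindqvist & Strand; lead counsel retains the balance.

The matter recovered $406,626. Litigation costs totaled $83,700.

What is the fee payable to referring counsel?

$25,947.59

Fee base (net of costs): $406,626 − $83,700 = $322,926
First $74,000 at 38% = $28,120.00
Next $48,000 at 31% = $14,880.00
Next $107,000 at 25% = $26,750.00
Remaining $93,926 at 21% = $19,724.46
Fee: $28,120.00 + $14,880.00 + $26,750.00 + $19,724.46 = $89,474.46
Referral share: 29% of $89,474.46 = $25,947.59; lead counsel retains $89,474.46 − $25,947.59 = $63,526.87.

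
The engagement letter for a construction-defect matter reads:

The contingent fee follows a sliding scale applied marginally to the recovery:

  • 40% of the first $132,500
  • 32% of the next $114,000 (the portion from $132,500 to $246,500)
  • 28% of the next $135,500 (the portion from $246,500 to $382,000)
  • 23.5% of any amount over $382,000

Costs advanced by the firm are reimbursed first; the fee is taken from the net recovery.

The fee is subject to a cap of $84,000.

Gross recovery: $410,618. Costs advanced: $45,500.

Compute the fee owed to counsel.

$84,000.00

Fee base (net of costs): $410,618 − $45,500 = $365,118
First $132,500 at 40% = $53,000.00
Next $114,000 at 32% = $36,480.00
Remaining $118,618 at 28% = $33,213.04
Fee: $53,000.00 + $36,480.00 + $33,213.04 = $122,693.04
$122,693.04 exceeds the $84,000 cap, so the fee is capped at $84,000.00.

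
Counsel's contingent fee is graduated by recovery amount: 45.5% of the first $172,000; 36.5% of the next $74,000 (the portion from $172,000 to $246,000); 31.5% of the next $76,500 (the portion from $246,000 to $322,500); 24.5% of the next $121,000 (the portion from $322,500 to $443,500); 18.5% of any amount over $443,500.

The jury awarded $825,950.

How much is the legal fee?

First $172,000 at 45.5% = $78,260.00
Next $74,000 at 36.5% = $27,010.00
Next $76,500 at 31.5% = $24,097.50
Next $121,000 at 24.5% = $29,645.00
Remaining $382,450 at 18.5% = $70,753.25
Fee: $78,260.00 + $27,010.00 + $24,097.50 + $29,645.00 + $70,753.25 = $229,765.75

$229,765.75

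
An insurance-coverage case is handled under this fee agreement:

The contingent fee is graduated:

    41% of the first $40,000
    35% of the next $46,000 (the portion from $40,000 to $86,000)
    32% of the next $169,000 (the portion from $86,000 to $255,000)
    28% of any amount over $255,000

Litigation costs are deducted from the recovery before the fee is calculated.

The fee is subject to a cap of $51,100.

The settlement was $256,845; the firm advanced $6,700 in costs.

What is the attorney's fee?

$51,100.00

Fee base (net of costs): $256,845 − $6,700 = $250,145
First $40,000 at 41% = $16,400.00
Next $46,000 at 35% = $16,100.00
Remaining $164,145 at 32% = $52,526.40
Fee: $16,400.00 + $16,100.00 + $52,526.40 = $85,026.40
$85,026.40 exceeds the $51,100 cap, so the fee is capped at $51,100.00.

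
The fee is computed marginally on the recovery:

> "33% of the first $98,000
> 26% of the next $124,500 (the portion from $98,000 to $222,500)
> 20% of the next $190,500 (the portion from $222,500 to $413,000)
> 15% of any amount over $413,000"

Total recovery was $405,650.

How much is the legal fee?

First $98,000 at 33% = $32,340.00
Next $124,500 at 26% = $32,370.00
Remaining $183,150 at 20% = $36,630.00
Fee: $32,340.00 + $32,370.00 + $36,630.00 = $101,340.00

$101,340.00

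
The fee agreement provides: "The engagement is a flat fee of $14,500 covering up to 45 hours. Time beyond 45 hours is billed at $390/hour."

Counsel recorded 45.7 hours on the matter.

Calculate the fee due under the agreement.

$14,773.00

Flat fee: $14,500.00
Excess hours: 45.7 − 45 = 0.7
Overrun: 0.7 × $390 = $273.00
Total: $14,500.00 + $273.00 = $14,773.00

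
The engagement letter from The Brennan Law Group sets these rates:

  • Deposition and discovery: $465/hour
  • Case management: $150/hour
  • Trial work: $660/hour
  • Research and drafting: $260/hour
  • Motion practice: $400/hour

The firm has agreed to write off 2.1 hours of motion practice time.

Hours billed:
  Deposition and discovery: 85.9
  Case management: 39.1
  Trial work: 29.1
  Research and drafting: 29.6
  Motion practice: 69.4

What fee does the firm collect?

$99,630.50

Deposition and discovery: 85.9 × $465 = $39,943.50
Case management: 39.1 × $150 = $5,865.00
Trial work: 29.1 × $660 = $19,206.00
Research and drafting: 29.6 × $260 = $7,696.00
Motion practice: 69.4 × $400 = $27,760.00
Subtotal: $100,470.50
Write-off: 2.1 × $400 = $840.00
Total: $100,470.50 − $840.00 = $99,630.50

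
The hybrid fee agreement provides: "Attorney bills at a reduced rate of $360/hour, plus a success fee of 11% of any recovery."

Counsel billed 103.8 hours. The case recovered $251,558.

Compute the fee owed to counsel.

$65,039.38

Hourly: 103.8 × $360 = $37,368.00
Success fee: 11% of $251,558 = $27,671.38
Total: $37,368.00 + $27,671.38 = $65,039.38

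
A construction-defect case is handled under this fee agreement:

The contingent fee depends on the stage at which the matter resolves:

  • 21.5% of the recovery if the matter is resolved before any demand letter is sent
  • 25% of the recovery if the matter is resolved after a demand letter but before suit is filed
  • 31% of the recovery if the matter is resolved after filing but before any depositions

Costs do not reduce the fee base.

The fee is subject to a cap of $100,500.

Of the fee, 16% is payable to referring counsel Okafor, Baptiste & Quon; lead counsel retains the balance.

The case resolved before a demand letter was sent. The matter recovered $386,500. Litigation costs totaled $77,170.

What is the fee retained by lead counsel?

$69,801.90

Fee base is the gross recovery, $386,500; costs are reimbursed separately.
The matter resolved before a demand letter was sent, so the 21.5% rate applies.
$386,500 × 21.5% = $83,097.50
$83,097.50 is under the $100,500 cap.
Referral share: 16% of $83,097.50 = $13,295.60; lead counsel retains $83,097.50 − $13,295.60 = $69,801.90.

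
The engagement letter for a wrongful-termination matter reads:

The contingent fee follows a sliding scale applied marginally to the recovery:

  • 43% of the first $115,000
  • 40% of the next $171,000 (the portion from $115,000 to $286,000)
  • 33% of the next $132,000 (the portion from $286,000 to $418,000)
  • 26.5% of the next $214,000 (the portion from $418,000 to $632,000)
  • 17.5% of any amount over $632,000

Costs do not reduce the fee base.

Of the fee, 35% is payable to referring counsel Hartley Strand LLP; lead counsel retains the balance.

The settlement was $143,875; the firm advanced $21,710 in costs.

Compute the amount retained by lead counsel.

Fee base is the gross recovery, $143,875; costs are reimbursed separately.
First $115,000 at 43% = $49,450.00
Remaining $28,875 at 40% = $11,550.00
Fee: $49,450.00 + $11,550.00 = $61,000.00
Referral share: 35% of $61,000.00 = $21,350.00; lead counsel retains $61,000.00 − $21,350.00 = $39,650.00.

$39,650.00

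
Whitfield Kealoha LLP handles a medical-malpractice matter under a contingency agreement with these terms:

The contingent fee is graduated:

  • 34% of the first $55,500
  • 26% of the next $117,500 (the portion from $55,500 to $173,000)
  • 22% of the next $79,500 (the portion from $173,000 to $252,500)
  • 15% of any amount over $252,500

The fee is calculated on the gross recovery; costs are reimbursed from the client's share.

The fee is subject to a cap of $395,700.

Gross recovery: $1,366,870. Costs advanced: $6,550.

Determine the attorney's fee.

Fee base is the gross recovery, $1,366,870; costs are reimbursed separately.
First $55,500 at 34% = $18,870.00
Next $117,500 at 26% = $30,550.00
Next $79,500 at 22% = $17,490.00
Remaining $1,114,370 at 15% = $167,155.50
Fee: $18,870.00 + $30,550.00 + $17,490.00 + $167,155.50 = $234,065.50
$234,065.50 is under the $395,700 cap.

$234,065.50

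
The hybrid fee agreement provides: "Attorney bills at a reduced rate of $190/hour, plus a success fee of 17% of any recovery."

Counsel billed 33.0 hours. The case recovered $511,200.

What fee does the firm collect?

$93,174.00

Hourly: 33.0 × $190 = $6,270.00
Success fee: 17% of $511,200 = $86,904.00
Total: $6,270.00 + $86,904.00 = $93,174.00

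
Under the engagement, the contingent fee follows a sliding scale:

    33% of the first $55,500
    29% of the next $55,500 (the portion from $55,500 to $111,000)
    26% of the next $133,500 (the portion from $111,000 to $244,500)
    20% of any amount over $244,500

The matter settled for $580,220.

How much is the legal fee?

First $55,500 at 33% = $18,315.00
Next $55,500 at 29% = $16,095.00
Next $133,500 at 26% = $34,710.00
Remaining $335,720 at 20% = $67,144.00
Fee: $18,315.00 + $16,095.00 + $34,710.00 + $67,144.00 = $136,264.00

$136,264.00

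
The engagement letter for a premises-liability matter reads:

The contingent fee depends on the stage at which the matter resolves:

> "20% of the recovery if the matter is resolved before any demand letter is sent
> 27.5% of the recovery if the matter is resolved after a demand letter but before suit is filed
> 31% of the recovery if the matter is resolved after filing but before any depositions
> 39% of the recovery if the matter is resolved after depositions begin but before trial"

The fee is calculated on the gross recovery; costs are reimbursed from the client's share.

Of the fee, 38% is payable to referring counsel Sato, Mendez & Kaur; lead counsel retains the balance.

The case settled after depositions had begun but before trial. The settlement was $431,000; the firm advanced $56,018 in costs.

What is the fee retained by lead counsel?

Fee base is the gross recovery, $431,000; costs are reimbursed separately.
The matter settled after depositions had begun but before trial, so the 39% rate applies.
$431,000 × 39% = $168,090.00
Referral share: 38% of $168,090.00 = $63,874.20; lead counsel retains $168,090.00 − $63,874.20 = $104,215.80.

$104,215.80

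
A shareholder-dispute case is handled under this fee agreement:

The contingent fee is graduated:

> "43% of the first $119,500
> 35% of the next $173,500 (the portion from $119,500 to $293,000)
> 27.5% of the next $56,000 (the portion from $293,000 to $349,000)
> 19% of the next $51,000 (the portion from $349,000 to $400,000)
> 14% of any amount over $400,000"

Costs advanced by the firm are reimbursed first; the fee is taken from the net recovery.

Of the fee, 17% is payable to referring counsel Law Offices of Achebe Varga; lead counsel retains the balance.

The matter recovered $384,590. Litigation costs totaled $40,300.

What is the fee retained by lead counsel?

Fee base (net of costs): $384,590 − $40,300 = $344,290
First $119,500 at 43% = $51,385.00
Next $173,500 at 35% = $60,725.00
Remaining $51,290 at 27.5% = $14,104.75
Fee: $51,385.00 + $60,725.00 + $14,104.75 = $126,214.75
Referral share: 17% of $126,214.75 = $21,456.51; lead counsel retains $126,214.75 − $21,456.51 = $104,758.24.

$104,758.24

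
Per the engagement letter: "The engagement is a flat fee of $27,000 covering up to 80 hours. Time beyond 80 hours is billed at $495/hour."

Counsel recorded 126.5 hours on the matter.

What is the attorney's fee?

$50,017.50

Flat fee: $27,000.00
Excess hours: 126.5 − 80 = 46.5
Overrun: 46.5 × $495 = $23,017.50
Total: $27,000.00 + $23,017.50 = $50,017.50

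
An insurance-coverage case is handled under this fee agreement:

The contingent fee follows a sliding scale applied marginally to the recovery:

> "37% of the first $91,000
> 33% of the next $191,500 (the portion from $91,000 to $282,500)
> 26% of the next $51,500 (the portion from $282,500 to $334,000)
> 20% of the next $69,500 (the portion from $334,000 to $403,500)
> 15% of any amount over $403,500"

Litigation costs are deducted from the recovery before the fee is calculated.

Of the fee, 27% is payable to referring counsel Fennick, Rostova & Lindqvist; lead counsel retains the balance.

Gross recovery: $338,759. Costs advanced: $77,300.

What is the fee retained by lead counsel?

$65,642.67

Fee base (net of costs): $338,759 − $77,300 = $261,459
First $91,000 at 37% = $33,670.00
Remaining $170,459 at 33% = $56,251.47
Fee: $33,670.00 + $56,251.47 = $89,921.47
Referral share: 27% of $89,921.47 = $24,278.80; lead counsel retains $89,921.47 − $24,278.80 = $65,642.67.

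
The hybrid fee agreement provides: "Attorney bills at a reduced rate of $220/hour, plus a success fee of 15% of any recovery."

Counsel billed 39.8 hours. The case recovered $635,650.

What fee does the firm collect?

$104,103.50

Hourly: 39.8 × $220 = $8,756.00
Success fee: 15% of $635,650 = $95,347.50
Total: $8,756.00 + $95,347.50 = $104,103.50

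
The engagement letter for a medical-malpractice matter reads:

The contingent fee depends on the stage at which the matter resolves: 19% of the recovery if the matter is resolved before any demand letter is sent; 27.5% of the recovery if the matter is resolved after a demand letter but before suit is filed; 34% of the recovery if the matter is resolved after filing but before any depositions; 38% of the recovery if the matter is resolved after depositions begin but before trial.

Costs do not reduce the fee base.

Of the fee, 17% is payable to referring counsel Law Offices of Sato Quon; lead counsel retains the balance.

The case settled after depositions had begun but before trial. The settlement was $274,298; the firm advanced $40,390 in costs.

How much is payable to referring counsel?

Fee base is the gross recovery, $274,298; costs are reimbursed separately.
The matter settled after depositions had begun but before trial, so the 38% rate applies.
$274,298 × 38% = $104,233.24
Referral share: 17% of $104,233.24 = $17,719.65; lead counsel retains $104,233.24 − $17,719.65 = $86,513.59.

$17,719.65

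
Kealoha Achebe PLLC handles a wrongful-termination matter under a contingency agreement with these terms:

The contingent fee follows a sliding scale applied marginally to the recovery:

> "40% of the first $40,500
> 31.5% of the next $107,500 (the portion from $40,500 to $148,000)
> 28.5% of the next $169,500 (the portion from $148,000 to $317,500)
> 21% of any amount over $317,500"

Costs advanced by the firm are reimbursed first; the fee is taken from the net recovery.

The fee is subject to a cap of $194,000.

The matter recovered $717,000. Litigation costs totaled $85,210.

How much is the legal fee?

Fee base (net of costs): $717,000 − $85,210 = $631,790
First $40,500 at 40% = $16,200.00
Next $107,500 at 31.5% = $33,862.50
Next $169,500 at 28.5% = $48,307.50
Remaining $314,290 at 21% = $66,000.90
Fee: $16,200.00 + $33,862.50 + $48,307.50 + $66,000.90 = $164,370.90
$164,370.90 is under the $194,000 cap.

$164,370.90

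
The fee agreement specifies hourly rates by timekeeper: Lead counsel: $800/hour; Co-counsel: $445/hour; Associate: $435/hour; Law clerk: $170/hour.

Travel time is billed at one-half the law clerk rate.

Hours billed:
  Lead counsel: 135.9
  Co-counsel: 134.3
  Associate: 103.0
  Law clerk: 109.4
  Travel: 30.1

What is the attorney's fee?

Lead counsel: 135.9 × $800 = $108,720.00
Co-counsel: 134.3 × $445 = $59,763.50
Associate: 103.0 × $435 = $44,805.00
Law clerk: 109.4 × $170 = $18,598.00
Subtotal: $108,720.00 + $59,763.50 + $44,805.00 + $18,598.00 = $231,886.50
Travel: 30.1 × ($170 ÷ 2) = 30.1 × $85.00 = $2,558.50
Total: $231,886.50 + $2,558.50 = $234,445.00

$234,445.00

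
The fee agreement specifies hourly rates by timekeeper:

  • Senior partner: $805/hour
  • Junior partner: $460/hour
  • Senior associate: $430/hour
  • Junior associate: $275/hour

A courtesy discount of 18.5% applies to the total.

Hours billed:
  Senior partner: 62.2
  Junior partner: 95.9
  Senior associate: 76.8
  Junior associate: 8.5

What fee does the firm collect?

$105,580.40

Senior partner: 62.2 × $805 = $50,071.00
Junior partner: 95.9 × $460 = $44,114.00
Senior associate: 76.8 × $430 = $33,024.00
Junior associate: 8.5 × $275 = $2,337.50
Subtotal: $129,546.50
Less 18.5% discount: −$23,966.10
Total: $129,546.50 − $23,966.10 = $105,580.40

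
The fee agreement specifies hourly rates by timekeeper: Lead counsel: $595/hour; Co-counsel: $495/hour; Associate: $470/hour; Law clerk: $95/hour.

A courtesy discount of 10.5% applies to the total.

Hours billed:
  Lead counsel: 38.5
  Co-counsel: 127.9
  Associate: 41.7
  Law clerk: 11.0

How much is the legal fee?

$95,641.49

Lead counsel: 38.5 × $595 = $22,907.50
Co-counsel: 127.9 × $495 = $63,310.50
Associate: 41.7 × $470 = $19,599.00
Law clerk: 11.0 × $95 = $1,045.00
Subtotal: $106,862.00
Less 10.5% discount: −$11,220.51
Total: $106,862.00 − $11,220.51 = $95,641.49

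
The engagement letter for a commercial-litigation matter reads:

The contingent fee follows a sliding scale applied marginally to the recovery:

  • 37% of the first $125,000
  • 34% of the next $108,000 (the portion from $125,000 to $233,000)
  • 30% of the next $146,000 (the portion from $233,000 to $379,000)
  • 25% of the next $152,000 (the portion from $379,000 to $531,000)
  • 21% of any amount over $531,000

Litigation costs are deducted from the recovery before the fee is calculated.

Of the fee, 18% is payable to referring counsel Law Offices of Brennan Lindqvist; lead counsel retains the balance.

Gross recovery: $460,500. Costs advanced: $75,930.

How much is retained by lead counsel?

Fee base (net of costs): $460,500 − $75,930 = $384,570
First $125,000 at 37% = $46,250.00
Next $108,000 at 34% = $36,720.00
Next $146,000 at 30% = $43,800.00
Remaining $5,570 at 25% = $1,392.50
Fee: $46,250.00 + $36,720.00 + $43,800.00 + $1,392.50 = $128,162.50
Referral share: 18% of $128,162.50 = $23,069.25; lead counsel retains $128,162.50 − $23,069.25 = $105,093.25.

$105,093.25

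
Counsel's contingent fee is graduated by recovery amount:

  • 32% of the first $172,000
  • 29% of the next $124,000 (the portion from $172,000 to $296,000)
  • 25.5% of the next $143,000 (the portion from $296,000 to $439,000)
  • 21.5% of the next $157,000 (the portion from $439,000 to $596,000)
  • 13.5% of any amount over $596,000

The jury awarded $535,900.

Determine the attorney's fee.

First $172,000 at 32% = $55,040.00
Next $124,000 at 29% = $35,960.00
Next $143,000 at 25.5% = $36,465.00
Remaining $96,900 at 21.5% = $20,833.50
Fee: $55,040.00 + $35,960.00 + $36,465.00 + $20,833.50 = $148,298.50

$148,298.50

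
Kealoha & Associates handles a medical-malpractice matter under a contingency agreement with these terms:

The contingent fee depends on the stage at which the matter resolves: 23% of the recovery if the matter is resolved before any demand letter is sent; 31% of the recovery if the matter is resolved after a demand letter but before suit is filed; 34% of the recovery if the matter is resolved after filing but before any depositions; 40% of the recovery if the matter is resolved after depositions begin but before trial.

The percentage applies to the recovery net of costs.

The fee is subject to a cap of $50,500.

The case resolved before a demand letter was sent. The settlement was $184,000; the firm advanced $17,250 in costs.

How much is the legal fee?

Fee base (net of costs): $184,000 − $17,250 = $166,750
The matter resolved before a demand letter was sent, so the 23% rate applies.
$166,750 × 23% = $38,352.50
$38,352.50 is under the $50,500 cap.

$38,352.50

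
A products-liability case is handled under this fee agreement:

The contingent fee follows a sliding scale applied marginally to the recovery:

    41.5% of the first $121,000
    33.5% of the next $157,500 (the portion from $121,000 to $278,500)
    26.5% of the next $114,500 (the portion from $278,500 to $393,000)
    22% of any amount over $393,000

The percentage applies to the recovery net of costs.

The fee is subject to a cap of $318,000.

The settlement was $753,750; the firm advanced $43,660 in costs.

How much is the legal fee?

$203,079.80

Fee base (net of costs): $753,750 − $43,660 = $710,090
First $121,000 at 41.5% = $50,215.00
Next $157,500 at 33.5% = $52,762.50
Next $114,500 at 26.5% = $30,342.50
Remaining $317,090 at 22% = $69,759.80
Fee: $50,215.00 + $52,762.50 + $30,342.50 + $69,759.80 = $203,079.80
$203,079.80 is under the $318,000 cap.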